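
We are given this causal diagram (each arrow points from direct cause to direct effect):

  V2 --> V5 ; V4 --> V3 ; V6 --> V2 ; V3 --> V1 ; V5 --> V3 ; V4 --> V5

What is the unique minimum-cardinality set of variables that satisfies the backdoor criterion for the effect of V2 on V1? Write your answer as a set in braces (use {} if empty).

Variables eligible for adjustment (non-descendants of V2, excluding V2 and V1): {V4, V6}.
Backdoor paths from V2 to V1:
  (none)
With no backdoor paths the empty set already satisfies the criterion, and it is trivially minimal.

{}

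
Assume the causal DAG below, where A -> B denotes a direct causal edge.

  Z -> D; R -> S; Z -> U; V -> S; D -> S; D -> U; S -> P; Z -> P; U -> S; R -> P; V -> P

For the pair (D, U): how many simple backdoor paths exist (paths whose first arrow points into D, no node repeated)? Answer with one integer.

A backdoor path from D to U is any simple undirected path whose first edge points into D (i.e. leaves D via a parent).
Parents of D: {Z}.
Enumerating:
  P1: D <- Z -> U
  P2: D <- Z -> P <- R -> S <- U
  P3: D <- Z -> P <- V -> S <- U
  P4: D <- Z -> P <- S <- U
That exhausts the simple backdoor paths. Count: 4.

4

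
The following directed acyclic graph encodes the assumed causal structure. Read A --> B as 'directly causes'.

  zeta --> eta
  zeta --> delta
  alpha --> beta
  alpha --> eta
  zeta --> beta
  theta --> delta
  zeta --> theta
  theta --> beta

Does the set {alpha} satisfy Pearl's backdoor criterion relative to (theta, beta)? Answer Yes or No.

No

Backdoor paths from theta to beta (paths whose first edge points into theta):
  P1: theta <- zeta -> beta
  P2: theta <- zeta -> eta <- alpha -> beta
Condition 1 (no descendant of theta in the set): holds — descendants of theta are {beta, delta}; none are in {alpha}.
Condition 2 (every backdoor path blocked by {alpha}):
  P1: open — no interior node is in the conditioning set.
  P2: blocked at collider eta (neither it nor any descendant is in the conditioning set).
{alpha} does not satisfy the backdoor criterion.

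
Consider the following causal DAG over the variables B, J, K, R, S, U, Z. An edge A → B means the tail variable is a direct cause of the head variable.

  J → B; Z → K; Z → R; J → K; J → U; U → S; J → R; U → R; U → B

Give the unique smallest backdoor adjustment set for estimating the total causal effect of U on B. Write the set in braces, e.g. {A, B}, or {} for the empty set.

{J}

Variables eligible for adjustment (non-descendants of U, excluding U and B): {J, K, Z}.
Backdoor paths from U to B:
  P1: U <- J -> B
The empty set is not sufficient: P1 (U <- J -> B) has no collider blocking it and no conditioned non-collider, so it is open.
Try {J}:
  P1: blocked at fork node J ∈ conditioning set.
{J} contains no descendant of U and blocks every backdoor path.
No other singleton works — e.g. {Z} leaves P1 open — so {J} is the unique smallest valid adjustment set.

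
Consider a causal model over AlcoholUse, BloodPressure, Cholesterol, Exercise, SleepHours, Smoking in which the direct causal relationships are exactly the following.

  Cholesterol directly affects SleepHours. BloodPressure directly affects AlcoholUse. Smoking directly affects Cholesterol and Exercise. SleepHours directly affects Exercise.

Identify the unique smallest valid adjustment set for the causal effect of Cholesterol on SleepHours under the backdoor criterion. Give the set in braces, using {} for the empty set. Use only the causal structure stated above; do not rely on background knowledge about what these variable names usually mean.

Variables eligible for adjustment (non-descendants of Cholesterol, excluding Cholesterol and SleepHours): {AlcoholUse, BloodPressure, Smoking}.
Backdoor paths from Cholesterol to SleepHours:
  P1: Cholesterol <- Smoking -> Exercise <- SleepHours
Each backdoor path contains an unconditioned collider, so every path is already blocked with the empty conditioning set:
  P1: blocked at collider Exercise (neither it nor any descendant is in the conditioning set).
The empty set is therefore the unique smallest valid set.

{}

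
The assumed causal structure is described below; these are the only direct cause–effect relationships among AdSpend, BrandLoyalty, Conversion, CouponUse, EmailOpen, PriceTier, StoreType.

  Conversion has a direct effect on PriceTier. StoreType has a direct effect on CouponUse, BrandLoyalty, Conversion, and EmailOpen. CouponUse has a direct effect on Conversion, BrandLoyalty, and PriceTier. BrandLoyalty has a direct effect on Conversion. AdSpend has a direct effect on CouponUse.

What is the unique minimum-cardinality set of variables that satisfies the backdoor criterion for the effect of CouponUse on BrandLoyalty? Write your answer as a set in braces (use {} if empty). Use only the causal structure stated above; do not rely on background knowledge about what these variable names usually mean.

{StoreType}

Variables eligible for adjustment (non-descendants of CouponUse, excluding CouponUse and BrandLoyalty): {AdSpend, EmailOpen, StoreType}.
Backdoor paths from CouponUse to BrandLoyalty:
  P1: CouponUse <- StoreType -> BrandLoyalty
  P2: CouponUse <- StoreType -> Conversion <- BrandLoyalty
The empty set is not sufficient: P1 (CouponUse <- StoreType -> BrandLoyalty) has no collider blocking it and no conditioned non-collider, so it is open.
Try {StoreType}:
  P1: blocked at fork node StoreType ∈ conditioning set.
  P2: blocked at fork node StoreType ∈ conditioning set.
{StoreType} contains no descendant of CouponUse and blocks every backdoor path.
No other singleton works — e.g. {AdSpend} leaves P1 open — so {StoreType} is the unique smallest valid adjustment set.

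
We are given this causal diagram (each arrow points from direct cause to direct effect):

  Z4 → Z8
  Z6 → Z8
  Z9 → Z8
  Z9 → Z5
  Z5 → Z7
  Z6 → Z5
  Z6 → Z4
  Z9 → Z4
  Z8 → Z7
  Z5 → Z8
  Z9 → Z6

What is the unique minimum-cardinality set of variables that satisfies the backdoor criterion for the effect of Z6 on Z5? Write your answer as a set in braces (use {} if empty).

{Z9}

Variables eligible for adjustment (non-descendants of Z6, excluding Z6 and Z5): {Z9}.
Backdoor paths from Z6 to Z5:
  P1: Z6 <- Z9 -> Z4 -> Z8 <- Z5
  P2: Z6 <- Z9 -> Z4 -> Z8 -> Z7 <- Z5
  P3: Z6 <- Z9 -> Z5
  P4: Z6 <- Z9 -> Z8 <- Z5
  P5: Z6 <- Z9 -> Z8 -> Z7 <- Z5
The empty set is not sufficient: P3 (Z6 <- Z9 -> Z5) has no collider blocking it and no conditioned non-collider, so it is open.
Try {Z9}:
  P1: blocked at fork node Z9 ∈ conditioning set.
  P2: blocked at fork node Z9 ∈ conditioning set.
  P3: blocked at fork node Z9 ∈ conditioning set.
  P4: blocked at fork node Z9 ∈ conditioning set.
  P5: blocked at fork node Z9 ∈ conditioning set.
{Z9} contains no descendant of Z6 and blocks every backdoor path.
{Z9} is the unique smallest valid adjustment set.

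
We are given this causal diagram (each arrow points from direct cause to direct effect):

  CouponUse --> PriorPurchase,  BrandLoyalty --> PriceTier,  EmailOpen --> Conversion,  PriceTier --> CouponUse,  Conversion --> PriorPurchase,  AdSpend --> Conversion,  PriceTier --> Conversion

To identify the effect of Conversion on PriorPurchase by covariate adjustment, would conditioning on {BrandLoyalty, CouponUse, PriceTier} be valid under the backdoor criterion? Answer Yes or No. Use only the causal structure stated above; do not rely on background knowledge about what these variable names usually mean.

Backdoor paths from Conversion to PriorPurchase (paths whose first edge points into Conversion):
  P1: Conversion <- PriceTier -> CouponUse -> PriorPurchase
Condition 1 (no descendant of Conversion in the set): holds — descendants of Conversion are {PriorPurchase}; none are in {BrandLoyalty, CouponUse, PriceTier}.
Condition 2 (every backdoor path blocked by {BrandLoyalty, CouponUse, PriceTier}):
  P1: blocked at fork node PriceTier ∈ conditioning set.
{BrandLoyalty, CouponUse, PriceTier} satisfies the backdoor criterion.

Yes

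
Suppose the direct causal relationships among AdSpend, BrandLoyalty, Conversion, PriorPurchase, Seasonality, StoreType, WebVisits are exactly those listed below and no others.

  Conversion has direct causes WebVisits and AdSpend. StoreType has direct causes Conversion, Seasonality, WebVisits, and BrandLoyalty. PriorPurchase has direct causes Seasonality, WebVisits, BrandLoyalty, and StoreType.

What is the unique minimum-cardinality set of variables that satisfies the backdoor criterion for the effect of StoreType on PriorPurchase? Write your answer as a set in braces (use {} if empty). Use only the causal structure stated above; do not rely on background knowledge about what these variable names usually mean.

Variables eligible for adjustment (non-descendants of StoreType, excluding StoreType and PriorPurchase): {AdSpend, BrandLoyalty, Conversion, Seasonality, WebVisits}.
Backdoor paths from StoreType to PriorPurchase:
  P1: StoreType <- WebVisits -> PriorPurchase
  P2: StoreType <- Seasonality -> PriorPurchase
  P3: StoreType <- BrandLoyalty -> PriorPurchase
  P4: StoreType <- Conversion <- WebVisits -> PriorPurchase
The empty set is not sufficient: P1 (StoreType <- WebVisits -> PriorPurchase) has no collider blocking it and no conditioned non-collider, so it is open.
Try {BrandLoyalty, Seasonality, WebVisits}:
  P1: blocked at fork node WebVisits ∈ conditioning set.
  P2: blocked at fork node Seasonality ∈ conditioning set.
  P3: blocked at fork node BrandLoyalty ∈ conditioning set.
  P4: blocked at fork node WebVisits ∈ conditioning set.
{BrandLoyalty, Seasonality, WebVisits} contains no descendant of StoreType and blocks every backdoor path.
Every element of {BrandLoyalty, Seasonality, WebVisits} is needed (dropping BrandLoyalty leaves P3 open; dropping Seasonality leaves P2 open; dropping WebVisits leaves P1 open), so no proper subset is valid.
Among all size-3 subsets of the eligible variables, only {BrandLoyalty, Seasonality, WebVisits} blocks every backdoor path, so it is the unique smallest valid adjustment set.

{BrandLoyalty, Seasonality, WebVisits}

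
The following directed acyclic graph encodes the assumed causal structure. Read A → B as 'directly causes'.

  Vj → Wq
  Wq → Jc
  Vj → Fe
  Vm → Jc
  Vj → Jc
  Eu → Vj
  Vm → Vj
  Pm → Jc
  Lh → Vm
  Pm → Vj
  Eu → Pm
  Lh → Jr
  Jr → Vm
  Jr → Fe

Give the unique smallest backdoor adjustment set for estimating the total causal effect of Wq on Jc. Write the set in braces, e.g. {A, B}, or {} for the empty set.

Variables eligible for adjustment (non-descendants of Wq, excluding Wq and Jc): {Eu, Fe, Jr, Lh, Pm, Vj, Vm}.
Backdoor paths from Wq to Jc:
  P1: Wq <- Vj <- Eu -> Pm -> Jc
  P2: Wq <- Vj <- Pm -> Jc
  P3: Wq <- Vj <- Vm -> Jc
  P4: Wq <- Vj -> Fe <- Jr <- Lh -> Vm -> Jc
  P5: Wq <- Vj -> Fe <- Jr -> Vm -> Jc
  P6: Wq <- Vj -> Jc
The empty set is not sufficient: P1 (Wq <- Vj <- Eu -> Pm -> Jc) has no collider blocking it and no conditioned non-collider, so it is open.
Try {Vj}:
  P1: blocked at chain node Vj ∈ conditioning set.
  P2: blocked at chain node Vj ∈ conditioning set.
  P3: blocked at chain node Vj ∈ conditioning set.
  P4: blocked at fork node Vj ∈ conditioning set.
  P5: blocked at fork node Vj ∈ conditioning set.
  P6: blocked at fork node Vj ∈ conditioning set.
{Vj} contains no descendant of Wq and blocks every backdoor path.
No other singleton works — e.g. {Eu} leaves P2 open — so {Vj} is the unique smallest valid adjustment set.

{Vj}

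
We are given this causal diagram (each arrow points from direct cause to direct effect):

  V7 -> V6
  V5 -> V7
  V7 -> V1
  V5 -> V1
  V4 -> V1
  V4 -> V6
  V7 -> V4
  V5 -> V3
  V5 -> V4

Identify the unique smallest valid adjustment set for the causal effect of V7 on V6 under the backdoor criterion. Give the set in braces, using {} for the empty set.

Variables eligible for adjustment (non-descendants of V7, excluding V7 and V6): {V3, V5}.
Backdoor paths from V7 to V6:
  P1: V7 <- V5 -> V4 -> V6
  P2: V7 <- V5 -> V1 <- V4 -> V6
The empty set is not sufficient: P1 (V7 <- V5 -> V4 -> V6) has no collider blocking it and no conditioned non-collider, so it is open.
Try {V5}:
  P1: blocked at fork node V5 ∈ conditioning set.
  P2: blocked at fork node V5 ∈ conditioning set.
{V5} contains no descendant of V7 and blocks every backdoor path.
No other singleton works — e.g. {V3} leaves P1 open — so {V5} is the unique smallest valid adjustment set.

{V5}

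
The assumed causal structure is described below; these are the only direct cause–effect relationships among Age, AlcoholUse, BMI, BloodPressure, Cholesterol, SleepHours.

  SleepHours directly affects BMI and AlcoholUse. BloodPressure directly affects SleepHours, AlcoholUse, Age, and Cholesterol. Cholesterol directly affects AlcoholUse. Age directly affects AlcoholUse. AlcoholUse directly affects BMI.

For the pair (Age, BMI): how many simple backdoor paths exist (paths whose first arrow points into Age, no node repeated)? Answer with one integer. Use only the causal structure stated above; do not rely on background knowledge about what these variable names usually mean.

A backdoor path from Age to BMI is any simple undirected path whose first edge points into Age (i.e. leaves Age via a parent).
Parents of Age: {BloodPressure}.
Enumerating:
  P1: Age <- BloodPressure -> Cholesterol -> AlcoholUse <- SleepHours -> BMI
  P2: Age <- BloodPressure -> Cholesterol -> AlcoholUse -> BMI
  P3: Age <- BloodPressure -> SleepHours -> AlcoholUse -> BMI
  P4: Age <- BloodPressure -> SleepHours -> BMI
  P5: Age <- BloodPressure -> AlcoholUse <- SleepHours -> BMI
  P6: Age <- BloodPressure -> AlcoholUse -> BMI
That exhausts the simple backdoor paths. Count: 6.

6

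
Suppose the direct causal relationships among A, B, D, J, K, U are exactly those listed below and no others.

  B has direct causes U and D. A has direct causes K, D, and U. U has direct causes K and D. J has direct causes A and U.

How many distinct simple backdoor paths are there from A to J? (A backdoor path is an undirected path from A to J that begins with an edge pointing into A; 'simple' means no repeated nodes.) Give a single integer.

A backdoor path from A to J is any simple undirected path whose first edge points into A (i.e. leaves A via a parent).
Parents of A: {D, K, U}.
Enumerating:
  P1: A <- D -> U -> J
  P2: A <- D -> B <- U -> J
  P3: A <- K -> U -> J
  P4: A <- U -> J
That exhausts the simple backdoor paths. Count: 4.

4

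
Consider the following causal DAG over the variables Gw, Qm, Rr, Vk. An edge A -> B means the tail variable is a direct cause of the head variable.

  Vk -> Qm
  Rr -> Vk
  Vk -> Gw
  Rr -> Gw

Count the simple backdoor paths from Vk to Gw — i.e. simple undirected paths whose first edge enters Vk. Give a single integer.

A backdoor path from Vk to Gw is any simple undirected path whose first edge points into Vk (i.e. leaves Vk via a parent).
Parents of Vk: {Rr}.
Enumerating:
  P1: Vk <- Rr -> Gw
That exhausts the simple backdoor paths. Count: 1.

1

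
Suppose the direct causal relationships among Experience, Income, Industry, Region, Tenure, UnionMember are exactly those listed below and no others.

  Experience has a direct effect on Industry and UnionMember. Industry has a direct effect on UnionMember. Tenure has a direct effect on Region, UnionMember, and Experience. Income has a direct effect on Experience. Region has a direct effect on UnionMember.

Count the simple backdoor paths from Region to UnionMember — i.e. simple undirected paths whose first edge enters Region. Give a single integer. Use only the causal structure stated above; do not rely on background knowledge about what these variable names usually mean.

3

A backdoor path from Region to UnionMember is any simple undirected path whose first edge points into Region (i.e. leaves Region via a parent).
Parents of Region: {Tenure}.
Enumerating:
  P1: Region <- Tenure -> Experience -> Industry -> UnionMember
  P2: Region <- Tenure -> Experience -> UnionMember
  P3: Region <- Tenure -> UnionMember
That exhausts the simple backdoor paths. Count: 3.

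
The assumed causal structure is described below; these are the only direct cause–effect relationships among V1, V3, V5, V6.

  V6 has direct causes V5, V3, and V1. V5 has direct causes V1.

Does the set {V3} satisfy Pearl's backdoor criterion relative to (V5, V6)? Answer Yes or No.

Backdoor paths from V5 to V6 (paths whose first edge points into V5):
  P1: V5 <- V1 -> V6
Condition 1 (no descendant of V5 in the set): holds — descendants of V5 are {V6}; none are in {V3}.
Condition 2 (every backdoor path blocked by {V3}):
  P1: open — no interior node is in the conditioning set.
{V3} does not satisfy the backdoor criterion.

No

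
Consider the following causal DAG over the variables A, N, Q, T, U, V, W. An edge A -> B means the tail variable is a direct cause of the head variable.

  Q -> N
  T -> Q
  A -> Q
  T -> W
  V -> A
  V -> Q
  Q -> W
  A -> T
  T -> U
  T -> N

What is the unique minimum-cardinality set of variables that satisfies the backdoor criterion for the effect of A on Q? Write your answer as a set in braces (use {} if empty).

Variables eligible for adjustment (non-descendants of A, excluding A and Q): {V}.
Backdoor paths from A to Q:
  P1: A <- V -> Q
The empty set is not sufficient: P1 (A <- V -> Q) has no collider blocking it and no conditioned non-collider, so it is open.
Try {V}:
  P1: blocked at fork node V ∈ conditioning set.
{V} contains no descendant of A and blocks every backdoor path.
{V} is the unique smallest valid adjustment set.

{V}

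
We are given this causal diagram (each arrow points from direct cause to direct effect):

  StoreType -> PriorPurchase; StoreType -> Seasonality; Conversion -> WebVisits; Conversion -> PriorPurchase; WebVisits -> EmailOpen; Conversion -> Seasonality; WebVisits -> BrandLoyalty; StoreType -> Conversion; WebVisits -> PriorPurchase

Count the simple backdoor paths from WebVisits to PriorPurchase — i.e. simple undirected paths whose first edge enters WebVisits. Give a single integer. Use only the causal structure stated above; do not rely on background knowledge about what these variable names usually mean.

3

A backdoor path from WebVisits to PriorPurchase is any simple undirected path whose first edge points into WebVisits (i.e. leaves WebVisits via a parent).
Parents of WebVisits: {Conversion}.
Enumerating:
  P1: WebVisits <- Conversion <- StoreType -> PriorPurchase
  P2: WebVisits <- Conversion -> PriorPurchase
  P3: WebVisits <- Conversion -> Seasonality <- StoreType -> PriorPurchase
That exhausts the simple backdoor paths. Count: 3.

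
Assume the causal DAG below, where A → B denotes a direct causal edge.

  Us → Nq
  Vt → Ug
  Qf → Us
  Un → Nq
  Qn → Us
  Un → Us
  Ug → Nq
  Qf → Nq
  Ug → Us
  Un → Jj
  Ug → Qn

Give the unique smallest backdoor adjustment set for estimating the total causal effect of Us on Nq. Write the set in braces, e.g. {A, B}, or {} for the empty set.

Variables eligible for adjustment (non-descendants of Us, excluding Us and Nq): {Jj, Qf, Qn, Ug, Un, Vt}.
Backdoor paths from Us to Nq:
  P1: Us <- Qf -> Nq
  P2: Us <- Ug -> Nq
  P3: Us <- Qn <- Ug -> Nq
  P4: Us <- Un -> Nq
The empty set is not sufficient: P1 (Us <- Qf -> Nq) has no collider blocking it and no conditioned non-collider, so it is open.
Try {Qf, Ug, Un}:
  P1: blocked at fork node Qf ∈ conditioning set.
  P2: blocked at fork node Ug ∈ conditioning set.
  P3: blocked at fork node Ug ∈ conditioning set.
  P4: blocked at fork node Un ∈ conditioning set.
{Qf, Ug, Un} contains no descendant of Us and blocks every backdoor path.
Every element of {Qf, Ug, Un} is needed (dropping Qf leaves P1 open; dropping Ug leaves P2 open; dropping Un leaves P4 open), so no proper subset is valid.
Among all size-3 subsets of the eligible variables, only {Qf, Ug, Un} blocks every backdoor path, so it is the unique smallest valid adjustment set.

{Qf, Ug, Un}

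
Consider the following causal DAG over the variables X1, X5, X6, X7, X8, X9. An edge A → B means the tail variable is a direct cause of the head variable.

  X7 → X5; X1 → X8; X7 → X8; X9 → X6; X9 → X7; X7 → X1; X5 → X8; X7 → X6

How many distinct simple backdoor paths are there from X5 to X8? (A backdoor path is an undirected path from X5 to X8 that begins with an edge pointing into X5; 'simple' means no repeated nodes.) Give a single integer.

A backdoor path from X5 to X8 is any simple undirected path whose first edge points into X5 (i.e. leaves X5 via a parent).
Parents of X5: {X7}.
Enumerating:
  P1: X5 <- X7 -> X1 -> X8
  P2: X5 <- X7 -> X8
That exhausts the simple backdoor paths. Count: 2.

2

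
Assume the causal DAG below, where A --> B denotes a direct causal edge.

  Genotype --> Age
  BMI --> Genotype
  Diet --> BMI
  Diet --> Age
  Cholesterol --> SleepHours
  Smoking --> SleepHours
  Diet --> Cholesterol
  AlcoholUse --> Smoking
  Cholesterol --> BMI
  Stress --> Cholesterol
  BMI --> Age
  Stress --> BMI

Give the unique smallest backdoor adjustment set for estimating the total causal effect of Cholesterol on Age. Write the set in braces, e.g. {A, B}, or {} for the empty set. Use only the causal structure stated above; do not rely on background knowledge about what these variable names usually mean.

Variables eligible for adjustment (non-descendants of Cholesterol, excluding Cholesterol and Age): {AlcoholUse, Diet, Smoking, Stress}.
Backdoor paths from Cholesterol to Age:
  P1: Cholesterol <- Diet -> BMI -> Genotype -> Age
  P2: Cholesterol <- Diet -> BMI -> Age
  P3: Cholesterol <- Diet -> Age
  P4: Cholesterol <- Stress -> BMI <- Diet -> Age
  P5: Cholesterol <- Stress -> BMI -> Genotype -> Age
  P6: Cholesterol <- Stress -> BMI -> Age
The empty set is not sufficient: P1 (Cholesterol <- Diet -> BMI -> Genotype -> Age) has no collider blocking it and no conditioned non-collider, so it is open.
Try {Diet, Stress}:
  P1: blocked at fork node Diet ∈ conditioning set.
  P2: blocked at fork node Diet ∈ conditioning set.
  P3: blocked at fork node Diet ∈ conditioning set.
  P4: blocked at fork node Stress ∈ conditioning set.
  P5: blocked at fork node Stress ∈ conditioning set.
  P6: blocked at fork node Stress ∈ conditioning set.
{Diet, Stress} contains no descendant of Cholesterol and blocks every backdoor path.
Every element of {Diet, Stress} is needed (dropping Diet leaves P1 open; dropping Stress leaves P5 open), so no proper subset is valid.
Among all size-2 subsets of the eligible variables, only {Diet, Stress} blocks every backdoor path, so it is the unique smallest valid adjustment set.

{Diet, Stress}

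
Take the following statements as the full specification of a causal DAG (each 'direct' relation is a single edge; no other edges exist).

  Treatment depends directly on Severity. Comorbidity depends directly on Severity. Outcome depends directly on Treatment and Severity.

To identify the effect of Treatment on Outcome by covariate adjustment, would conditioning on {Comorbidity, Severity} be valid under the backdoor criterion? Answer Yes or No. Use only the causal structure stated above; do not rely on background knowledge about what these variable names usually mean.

Backdoor paths from Treatment to Outcome (paths whose first edge points into Treatment):
  P1: Treatment <- Severity -> Outcome
Condition 1 (no descendant of Treatment in the set): holds — descendants of Treatment are {Outcome}; none are in {Comorbidity, Severity}.
Condition 2 (every backdoor path blocked by {Comorbidity, Severity}):
  P1: blocked at fork node Severity ∈ conditioning set.
{Comorbidity, Severity} satisfies the backdoor criterion.

Yes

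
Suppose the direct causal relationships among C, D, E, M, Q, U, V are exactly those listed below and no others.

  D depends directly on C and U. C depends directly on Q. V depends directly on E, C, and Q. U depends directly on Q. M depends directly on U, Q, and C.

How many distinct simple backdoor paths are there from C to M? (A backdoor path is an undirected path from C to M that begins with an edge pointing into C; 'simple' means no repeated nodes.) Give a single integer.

2

A backdoor path from C to M is any simple undirected path whose first edge points into C (i.e. leaves C via a parent).
Parents of C: {Q}.
Enumerating:
  P1: C <- Q -> U -> M
  P2: C <- Q -> M
That exhausts the simple backdoor paths. Count: 2.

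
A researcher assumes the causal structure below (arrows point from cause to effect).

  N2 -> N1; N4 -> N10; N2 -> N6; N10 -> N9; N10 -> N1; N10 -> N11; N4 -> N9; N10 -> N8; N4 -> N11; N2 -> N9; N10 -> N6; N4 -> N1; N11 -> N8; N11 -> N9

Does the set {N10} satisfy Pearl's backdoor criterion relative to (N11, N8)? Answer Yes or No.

Backdoor paths from N11 to N8 (paths whose first edge points into N11):
  P1: N11 <- N4 -> N10 -> N8
  P2: N11 <- N4 -> N1 <- N10 -> N8
  P3: N11 <- N4 -> N1 <- N2 -> N6 <- N10 -> N8
  P4: N11 <- N4 -> N1 <- N2 -> N9 <- N10 -> N8
  P5: N11 <- N4 -> N9 <- N10 -> N8
  P6: N11 <- N4 -> N9 <- N2 -> N1 <- N10 -> N8
  P7: N11 <- N4 -> N9 <- N2 -> N6 <- N10 -> N8
  P8: N11 <- N10 -> N8
Condition 1 (no descendant of N11 in the set): holds — descendants of N11 are {N8, N9}; none are in {N10}.
Condition 2 (every backdoor path blocked by {N10}):
  P1: blocked at chain node N10 ∈ conditioning set.
  P2: blocked at collider N1 (neither it nor any descendant is in the conditioning set).
  P3: blocked at collider N1 (neither it nor any descendant is in the conditioning set).
  P4: blocked at collider N1 (neither it nor any descendant is in the conditioning set).
  P5: blocked at collider N9 (neither it nor any descendant is in the conditioning set).
  P6: blocked at collider N9 (neither it nor any descendant is in the conditioning set).
  P7: blocked at collider N9 (neither it nor any descendant is in the conditioning set).
  P8: blocked at fork node N10 ∈ conditioning set.
{N10} satisfies the backdoor criterion.

Yes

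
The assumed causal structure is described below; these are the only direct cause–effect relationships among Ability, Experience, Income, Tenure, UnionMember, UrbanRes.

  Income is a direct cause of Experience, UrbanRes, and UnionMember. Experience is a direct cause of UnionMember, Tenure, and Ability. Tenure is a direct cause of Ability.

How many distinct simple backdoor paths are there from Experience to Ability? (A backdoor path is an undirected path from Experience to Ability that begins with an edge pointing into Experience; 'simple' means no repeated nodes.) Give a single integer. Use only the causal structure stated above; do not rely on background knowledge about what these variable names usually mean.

A backdoor path from Experience to Ability is any simple undirected path whose first edge points into Experience (i.e. leaves Experience via a parent).
Parents of Experience: {Income}.
No simple path from any parent of Experience reaches Ability without revisiting Experience, so there are no backdoor paths.

0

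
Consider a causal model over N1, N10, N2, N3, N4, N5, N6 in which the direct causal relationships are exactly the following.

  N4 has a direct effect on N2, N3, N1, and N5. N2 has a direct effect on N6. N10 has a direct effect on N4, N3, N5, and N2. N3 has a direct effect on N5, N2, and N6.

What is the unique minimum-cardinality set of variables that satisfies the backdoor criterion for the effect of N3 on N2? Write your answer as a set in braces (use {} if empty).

Variables eligible for adjustment (non-descendants of N3, excluding N3 and N2): {N1, N10, N4}.
Backdoor paths from N3 to N2:
  P1: N3 <- N10 -> N4 -> N2
  P2: N3 <- N10 -> N2
  P3: N3 <- N10 -> N5 <- N4 -> N2
  P4: N3 <- N4 <- N10 -> N2
  P5: N3 <- N4 -> N2
  P6: N3 <- N4 -> N5 <- N10 -> N2
The empty set is not sufficient: P1 (N3 <- N10 -> N4 -> N2) has no collider blocking it and no conditioned non-collider, so it is open.
Try {N10, N4}:
  P1: blocked at fork node N10 ∈ conditioning set.
  P2: blocked at fork node N10 ∈ conditioning set.
  P3: blocked at fork node N10 ∈ conditioning set.
  P4: blocked at chain node N4 ∈ conditioning set.
  P5: blocked at fork node N4 ∈ conditioning set.
  P6: blocked at fork node N4 ∈ conditioning set.
{N10, N4} contains no descendant of N3 and blocks every backdoor path.
Every element of {N10, N4} is needed (dropping N10 leaves P2 open; dropping N4 leaves P5 open), so no proper subset is valid.
Among all size-2 subsets of the eligible variables, only {N10, N4} blocks every backdoor path, so it is the unique smallest valid adjustment set.

{N10, N4}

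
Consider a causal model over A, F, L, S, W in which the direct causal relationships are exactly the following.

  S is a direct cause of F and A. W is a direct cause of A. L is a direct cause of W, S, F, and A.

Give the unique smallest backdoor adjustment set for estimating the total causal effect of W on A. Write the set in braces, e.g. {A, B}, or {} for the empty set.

{L}

Variables eligible for adjustment (non-descendants of W, excluding W and A): {F, L, S}.
Backdoor paths from W to A:
  P1: W <- L -> S -> A
  P2: W <- L -> F <- S -> A
  P3: W <- L -> A
The empty set is not sufficient: P1 (W <- L -> S -> A) has no collider blocking it and no conditioned non-collider, so it is open.
Try {L}:
  P1: blocked at fork node L ∈ conditioning set.
  P2: blocked at fork node L ∈ conditioning set.
  P3: blocked at fork node L ∈ conditioning set.
{L} contains no descendant of W and blocks every backdoor path.
No other singleton works — e.g. {S} leaves P3 open — so {L} is the unique smallest valid adjustment set.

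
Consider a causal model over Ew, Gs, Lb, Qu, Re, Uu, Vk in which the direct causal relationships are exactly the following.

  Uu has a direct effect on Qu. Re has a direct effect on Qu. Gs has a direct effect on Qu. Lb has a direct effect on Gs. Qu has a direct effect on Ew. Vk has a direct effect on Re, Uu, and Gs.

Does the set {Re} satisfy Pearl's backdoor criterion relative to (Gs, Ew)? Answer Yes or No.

Backdoor paths from Gs to Ew (paths whose first edge points into Gs):
  P1: Gs <- Vk -> Re -> Qu -> Ew
  P2: Gs <- Vk -> Uu -> Qu -> Ew
Condition 1 (no descendant of Gs in the set): holds — descendants of Gs are {Ew, Qu}; none are in {Re}.
Condition 2 (every backdoor path blocked by {Re}):
  P1: blocked at chain node Re ∈ conditioning set.
  P2: open — no interior node is in the conditioning set.
{Re} does not satisfy the backdoor criterion.

No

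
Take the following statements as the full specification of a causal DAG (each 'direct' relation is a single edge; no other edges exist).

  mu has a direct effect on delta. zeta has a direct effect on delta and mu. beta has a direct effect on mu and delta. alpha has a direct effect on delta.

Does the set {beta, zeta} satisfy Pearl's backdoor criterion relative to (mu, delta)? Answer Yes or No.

Yes

Backdoor paths from mu to delta (paths whose first edge points into mu):
  P1: mu <- zeta -> delta
  P2: mu <- beta -> delta
Condition 1 (no descendant of mu in the set): holds — descendants of mu are {delta}; none are in {beta, zeta}.
Condition 2 (every backdoor path blocked by {beta, zeta}):
  P1: blocked at fork node zeta ∈ conditioning set.
  P2: blocked at fork node beta ∈ conditioning set.
{beta, zeta} satisfies the backdoor criterion.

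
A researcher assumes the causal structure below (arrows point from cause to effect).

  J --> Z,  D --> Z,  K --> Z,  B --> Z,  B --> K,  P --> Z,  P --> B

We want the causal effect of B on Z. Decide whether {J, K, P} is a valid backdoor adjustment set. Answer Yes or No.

Backdoor paths from B to Z (paths whose first edge points into B):
  P1: B <- P -> Z
Condition 1 (no descendant of B in the set): FAILS — K is a descendant of B.
Condition 2 (every backdoor path blocked by {J, K, P}):
  P1: blocked at fork node P ∈ conditioning set.
{J, K, P} does not satisfy the backdoor criterion.

No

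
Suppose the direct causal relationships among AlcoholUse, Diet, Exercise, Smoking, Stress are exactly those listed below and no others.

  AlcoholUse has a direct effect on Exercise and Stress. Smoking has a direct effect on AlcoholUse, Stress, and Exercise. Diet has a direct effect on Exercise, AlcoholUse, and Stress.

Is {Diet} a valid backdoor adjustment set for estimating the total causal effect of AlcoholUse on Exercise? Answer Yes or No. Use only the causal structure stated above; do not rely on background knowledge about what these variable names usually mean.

Backdoor paths from AlcoholUse to Exercise (paths whose first edge points into AlcoholUse):
  P1: AlcoholUse <- Diet -> Exercise
  P2: AlcoholUse <- Diet -> Stress <- Smoking -> Exercise
  P3: AlcoholUse <- Smoking -> Exercise
  P4: AlcoholUse <- Smoking -> Stress <- Diet -> Exercise
Condition 1 (no descendant of AlcoholUse in the set): holds — descendants of AlcoholUse are {Exercise, Stress}; none are in {Diet}.
Condition 2 (every backdoor path blocked by {Diet}):
  P1: blocked at fork node Diet ∈ conditioning set.
  P2: blocked at fork node Diet ∈ conditioning set.
  P3: open — no interior node is in the conditioning set.
  P4: blocked at collider Stress (neither it nor any descendant is in the conditioning set).
{Diet} does not satisfy the backdoor criterion.

No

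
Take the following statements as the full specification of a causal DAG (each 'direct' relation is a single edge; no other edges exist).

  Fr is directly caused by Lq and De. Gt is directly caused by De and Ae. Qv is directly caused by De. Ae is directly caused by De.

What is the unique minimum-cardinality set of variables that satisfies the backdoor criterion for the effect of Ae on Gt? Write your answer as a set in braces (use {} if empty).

{De}

Variables eligible for adjustment (non-descendants of Ae, excluding Ae and Gt): {De, Fr, Lq, Qv}.
Backdoor paths from Ae to Gt:
  P1: Ae <- De -> Gt
The empty set is not sufficient: P1 (Ae <- De -> Gt) has no collider blocking it and no conditioned non-collider, so it is open.
Try {De}:
  P1: blocked at fork node De ∈ conditioning set.
{De} contains no descendant of Ae and blocks every backdoor path.
No other singleton works — e.g. {Qv} leaves P1 open — so {De} is the unique smallest valid adjustment set.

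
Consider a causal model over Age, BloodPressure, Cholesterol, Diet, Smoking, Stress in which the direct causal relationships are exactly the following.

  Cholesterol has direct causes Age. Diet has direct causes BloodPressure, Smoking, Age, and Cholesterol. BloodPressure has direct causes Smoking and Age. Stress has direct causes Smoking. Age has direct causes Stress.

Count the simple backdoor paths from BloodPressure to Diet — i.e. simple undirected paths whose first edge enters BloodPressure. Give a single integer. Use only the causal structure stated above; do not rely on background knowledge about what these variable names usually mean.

6

A backdoor path from BloodPressure to Diet is any simple undirected path whose first edge points into BloodPressure (i.e. leaves BloodPressure via a parent).
Parents of BloodPressure: {Age, Smoking}.
Enumerating:
  P1: BloodPressure <- Smoking -> Stress -> Age -> Cholesterol -> Diet
  P2: BloodPressure <- Smoking -> Stress -> Age -> Diet
  P3: BloodPressure <- Smoking -> Diet
  P4: BloodPressure <- Age <- Stress <- Smoking -> Diet
  P5: BloodPressure <- Age -> Cholesterol -> Diet
  P6: BloodPressure <- Age -> Diet
That exhausts the simple backdoor paths. Count: 6.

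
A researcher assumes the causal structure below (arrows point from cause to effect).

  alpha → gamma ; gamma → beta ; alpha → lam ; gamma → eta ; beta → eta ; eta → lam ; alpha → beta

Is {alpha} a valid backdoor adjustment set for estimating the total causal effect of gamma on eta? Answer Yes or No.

Backdoor paths from gamma to eta (paths whose first edge points into gamma):
  P1: gamma <- alpha -> beta -> eta
  P2: gamma <- alpha -> lam <- eta
Condition 1 (no descendant of gamma in the set): holds — descendants of gamma are {beta, eta, lam}; none are in {alpha}.
Condition 2 (every backdoor path blocked by {alpha}):
  P1: blocked at fork node alpha ∈ conditioning set.
  P2: blocked at fork node alpha ∈ conditioning set.
{alpha} satisfies the backdoor criterion.

Yes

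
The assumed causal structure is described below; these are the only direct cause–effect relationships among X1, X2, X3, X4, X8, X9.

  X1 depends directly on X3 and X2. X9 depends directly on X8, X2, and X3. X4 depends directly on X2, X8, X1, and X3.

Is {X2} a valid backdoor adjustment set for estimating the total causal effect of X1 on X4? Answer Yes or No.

Backdoor paths from X1 to X4 (paths whose first edge points into X1):
  P1: X1 <- X3 -> X9 <- X8 -> X4
  P2: X1 <- X3 -> X9 <- X2 -> X4
  P3: X1 <- X3 -> X4
  P4: X1 <- X2 -> X9 <- X3 -> X4
  P5: X1 <- X2 -> X9 <- X8 -> X4
  P6: X1 <- X2 -> X4
Condition 1 (no descendant of X1 in the set): holds — descendants of X1 are {X4}; none are in {X2}.
Condition 2 (every backdoor path blocked by {X2}):
  P1: blocked at collider X9 (neither it nor any descendant is in the conditioning set).
  P2: blocked at collider X9 (neither it nor any descendant is in the conditioning set).
  P3: open — no interior node is in the conditioning set.
  P4: blocked at fork node X2 ∈ conditioning set.
  P5: blocked at fork node X2 ∈ conditioning set.
  P6: blocked at fork node X2 ∈ conditioning set.
{X2} does not satisfy the backdoor criterion.

No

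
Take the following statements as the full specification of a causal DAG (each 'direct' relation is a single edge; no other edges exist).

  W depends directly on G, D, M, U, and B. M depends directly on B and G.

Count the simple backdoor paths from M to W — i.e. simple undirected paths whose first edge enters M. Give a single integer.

2

A backdoor path from M to W is any simple undirected path whose first edge points into M (i.e. leaves M via a parent).
Parents of M: {B, G}.
Enumerating:
  P1: M <- G -> W
  P2: M <- B -> W
That exhausts the simple backdoor paths. Count: 2.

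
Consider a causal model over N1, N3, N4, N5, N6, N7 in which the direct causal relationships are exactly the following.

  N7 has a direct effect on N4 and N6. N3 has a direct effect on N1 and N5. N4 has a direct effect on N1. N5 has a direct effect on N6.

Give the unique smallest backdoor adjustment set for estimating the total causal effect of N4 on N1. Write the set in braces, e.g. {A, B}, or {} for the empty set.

Variables eligible for adjustment (non-descendants of N4, excluding N4 and N1): {N3, N5, N6, N7}.
Backdoor paths from N4 to N1:
  P1: N4 <- N7 -> N6 <- N5 <- N3 -> N1
Each backdoor path contains an unconditioned collider, so every path is already blocked with the empty conditioning set:
  P1: blocked at collider N6 (neither it nor any descendant is in the conditioning set).
The empty set is therefore the unique smallest valid set.

{}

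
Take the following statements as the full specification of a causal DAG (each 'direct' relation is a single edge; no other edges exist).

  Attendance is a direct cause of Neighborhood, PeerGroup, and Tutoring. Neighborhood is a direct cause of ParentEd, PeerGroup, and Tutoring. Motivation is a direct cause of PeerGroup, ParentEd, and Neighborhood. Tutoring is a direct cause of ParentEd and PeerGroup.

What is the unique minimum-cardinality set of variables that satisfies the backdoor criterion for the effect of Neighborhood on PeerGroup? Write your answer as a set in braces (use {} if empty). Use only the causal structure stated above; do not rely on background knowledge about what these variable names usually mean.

{Attendance, Motivation}

Variables eligible for adjustment (non-descendants of Neighborhood, excluding Neighborhood and PeerGroup): {Attendance, Motivation}.
Backdoor paths from Neighborhood to PeerGroup:
  P1: Neighborhood <- Attendance -> Tutoring -> PeerGroup
  P2: Neighborhood <- Attendance -> Tutoring -> ParentEd <- Motivation -> PeerGroup
  P3: Neighborhood <- Attendance -> PeerGroup
  P4: Neighborhood <- Motivation -> PeerGroup
  P5: Neighborhood <- Motivation -> ParentEd <- Tutoring <- Attendance -> PeerGroup
  P6: Neighborhood <- Motivation -> ParentEd <- Tutoring -> PeerGroup
The empty set is not sufficient: P1 (Neighborhood <- Attendance -> Tutoring -> PeerGroup) has no collider blocking it and no conditioned non-collider, so it is open.
Try {Attendance, Motivation}:
  P1: blocked at fork node Attendance ∈ conditioning set.
  P2: blocked at fork node Attendance ∈ conditioning set.
  P3: blocked at fork node Attendance ∈ conditioning set.
  P4: blocked at fork node Motivation ∈ conditioning set.
  P5: blocked at fork node Motivation ∈ conditioning set.
  P6: blocked at fork node Motivation ∈ conditioning set.
{Attendance, Motivation} contains no descendant of Neighborhood and blocks every backdoor path.
Every element of {Attendance, Motivation} is needed (dropping Attendance leaves P1 open; dropping Motivation leaves P4 open), so no proper subset is valid.
Among all size-2 subsets of the eligible variables, only {Attendance, Motivation} blocks every backdoor path, so it is the unique smallest valid adjustment set.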